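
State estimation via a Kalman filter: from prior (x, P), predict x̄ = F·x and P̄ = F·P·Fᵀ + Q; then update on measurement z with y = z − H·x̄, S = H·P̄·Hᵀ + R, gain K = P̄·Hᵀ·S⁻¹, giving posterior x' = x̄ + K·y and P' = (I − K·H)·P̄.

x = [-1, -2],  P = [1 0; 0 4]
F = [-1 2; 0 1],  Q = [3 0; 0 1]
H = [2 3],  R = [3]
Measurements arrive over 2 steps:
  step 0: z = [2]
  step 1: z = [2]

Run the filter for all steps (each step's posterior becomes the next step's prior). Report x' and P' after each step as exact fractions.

step 0: x' = [1, -1/16], P' = [12/7 -6/7; -6/7 159/224]
step 1: x' = [2011/6693, 930/2231], P' = [3865/2231 -1860/2231; -1860/2231 1481/2231]

step 0: x̄ = F·x = [-3, -2]
step 0: P̄ = F·P·Fᵀ + Q = [20 8; 8 5]
step 0: y = z − H·x̄ = [14]
step 0: S = H·P̄·Hᵀ + R = [224]
step 0: K = P̄·Hᵀ·S⁻¹ = [2/7; 31/224]
step 0: x' = x̄ + K·y = [1, -1/16]
step 0: P' = (I − K·H)·P̄ = [12/7 -6/7; -6/7 159/224]
step 1: x̄ = F·x = [-9/8, -1/16]
step 1: P̄ = F·P·Fᵀ + Q = [615/56 255/112; 255/112 383/224]
step 1: y = z − H·x̄ = [71/16]
step 1: S = H·P̄·Hᵀ + R = [20079/224]
step 1: K = P̄·Hᵀ·S⁻¹ = [2150/6693; 241/2231]
step 1: x' = x̄ + K·y = [2011/6693, 930/2231]
step 1: P' = (I − K·H)·P̄ = [3865/2231 -1860/2231; -1860/2231 1481/2231]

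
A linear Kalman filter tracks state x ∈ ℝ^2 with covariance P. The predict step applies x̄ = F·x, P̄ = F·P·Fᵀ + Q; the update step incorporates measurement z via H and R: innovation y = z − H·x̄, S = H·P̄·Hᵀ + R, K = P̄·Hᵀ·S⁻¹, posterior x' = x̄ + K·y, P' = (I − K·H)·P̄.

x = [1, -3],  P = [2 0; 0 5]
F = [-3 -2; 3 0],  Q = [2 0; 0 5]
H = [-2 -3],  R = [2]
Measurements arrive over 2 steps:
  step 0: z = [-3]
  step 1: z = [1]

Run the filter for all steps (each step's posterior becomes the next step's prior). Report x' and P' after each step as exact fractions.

step 0: x' = [49/51, 7/17], P' = [5444/153 -1204/51; -1204/51 270/17]
step 1: x' = [-62773/20331, 11699/6777], P' = [222778/20331 -50756/6777; -50756/6777 12058/2259]

step 0: x̄ = F·x = [3, 3]
step 0: P̄ = F·P·Fᵀ + Q = [40 -18; -18 23]
step 0: y = z − H·x̄ = [12]
step 0: S = H·P̄·Hᵀ + R = [153]
step 0: K = P̄·Hᵀ·S⁻¹ = [-26/153; -11/51]
step 0: x' = x̄ + K·y = [49/51, 7/17]
step 0: P' = (I − K·H)·P̄ = [5444/153 -1204/51; -1204/51 270/17]
step 1: x̄ = F·x = [-63/17, 49/17]
step 1: P̄ = F·P·Fᵀ + Q = [1742/17 -3036/17; -3036/17 5529/17]
step 1: y = z − H·x̄ = [38/17]
step 1: S = H·P̄·Hᵀ + R = [20331/17]
step 1: K = P̄·Hᵀ·S⁻¹ = [5624/20331; -3505/6777]
step 1: x' = x̄ + K·y = [-62773/20331, 11699/6777]
step 1: P' = (I − K·H)·P̄ = [222778/20331 -50756/6777; -50756/6777 12058/2259]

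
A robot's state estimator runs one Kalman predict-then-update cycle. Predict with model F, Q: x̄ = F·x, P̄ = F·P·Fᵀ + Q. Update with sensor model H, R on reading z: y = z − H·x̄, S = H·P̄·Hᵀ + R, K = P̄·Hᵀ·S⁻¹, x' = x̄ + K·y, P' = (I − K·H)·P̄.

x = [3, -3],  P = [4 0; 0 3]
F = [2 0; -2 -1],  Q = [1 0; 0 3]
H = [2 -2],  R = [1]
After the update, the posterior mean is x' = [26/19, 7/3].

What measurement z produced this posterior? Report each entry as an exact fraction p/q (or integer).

z = [-2]

x̄ = F·x = [6, -3]
P̄ = F·P·Fᵀ + Q = [17 -16; -16 22]
S = H·P̄·Hᵀ + R = [285]
K = P̄·Hᵀ·S⁻¹ = [22/95; -4/15]
x' − x̄ = [-88/19, 16/3] = K·y
y = (KᵀK)⁻¹·Kᵀ·(x' − x̄) = [-20]
z = y + H·x̄ = [-20] + [18] = [-2]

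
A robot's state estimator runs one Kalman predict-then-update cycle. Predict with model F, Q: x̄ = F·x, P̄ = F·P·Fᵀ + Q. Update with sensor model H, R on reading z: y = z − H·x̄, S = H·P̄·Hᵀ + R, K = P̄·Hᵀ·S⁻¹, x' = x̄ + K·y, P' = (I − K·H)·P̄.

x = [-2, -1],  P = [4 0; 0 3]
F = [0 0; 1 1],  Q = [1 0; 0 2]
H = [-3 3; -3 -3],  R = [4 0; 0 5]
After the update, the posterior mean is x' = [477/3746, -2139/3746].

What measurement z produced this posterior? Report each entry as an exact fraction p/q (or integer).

z = [-2, 1]

x̄ = F·x = [0, -3]
P̄ = F·P·Fᵀ + Q = [1 0; 0 9]
S = H·P̄·Hᵀ + R = [94 -72; -72 95]
K = P̄·Hᵀ·S⁻¹ = [-501/3746 -249/1873; 621/3746 -297/1873]
x' − x̄ = [477/3746, 9099/3746] = K·y
y = (KᵀK)⁻¹·Kᵀ·(x' − x̄) = [7, -8]
z = y + H·x̄ = [7, -8] + [-9, 9] = [-2, 1]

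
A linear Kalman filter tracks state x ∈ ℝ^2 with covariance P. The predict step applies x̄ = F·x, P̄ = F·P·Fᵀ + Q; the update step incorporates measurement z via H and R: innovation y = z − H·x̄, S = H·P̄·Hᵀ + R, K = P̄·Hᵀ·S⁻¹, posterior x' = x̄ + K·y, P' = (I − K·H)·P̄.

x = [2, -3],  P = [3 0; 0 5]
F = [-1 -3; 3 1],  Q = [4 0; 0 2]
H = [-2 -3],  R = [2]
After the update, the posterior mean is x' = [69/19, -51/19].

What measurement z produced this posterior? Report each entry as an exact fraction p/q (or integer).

z = [1]

x̄ = F·x = [7, 3]
P̄ = F·P·Fᵀ + Q = [52 -24; -24 34]
S = H·P̄·Hᵀ + R = [228]
K = P̄·Hᵀ·S⁻¹ = [-8/57; -9/38]
x' − x̄ = [-64/19, -108/19] = K·y
y = (KᵀK)⁻¹·Kᵀ·(x' − x̄) = [24]
z = y + H·x̄ = [24] + [-23] = [1]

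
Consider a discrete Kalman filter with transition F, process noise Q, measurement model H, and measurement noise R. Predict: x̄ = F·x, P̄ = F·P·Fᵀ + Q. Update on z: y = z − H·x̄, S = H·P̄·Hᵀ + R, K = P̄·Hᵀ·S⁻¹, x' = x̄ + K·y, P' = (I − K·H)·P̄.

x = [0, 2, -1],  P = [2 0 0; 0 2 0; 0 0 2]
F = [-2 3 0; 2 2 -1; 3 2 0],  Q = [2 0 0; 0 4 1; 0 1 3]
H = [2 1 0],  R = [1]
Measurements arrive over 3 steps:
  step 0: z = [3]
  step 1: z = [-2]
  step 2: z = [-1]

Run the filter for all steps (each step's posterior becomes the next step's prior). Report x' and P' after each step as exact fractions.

step 0: x' = [66/151, 335/151, 310/151], P' = [628/151 -1196/151 -1260/151; -1196/151 2422/151 2541/151; -1260/151 2541/151 3938/151]
step 1: x' = [-400289/155997, 163708/51999, 729976/155997], P' = [566189/155997 -351655/51999 -139771/155997; -351655/51999 234550/17333 96485/51999; -139771/155997 96485/51999 837908/155997]
step 2: x' = [49592461/18755549, -352436216/56266647, -161213935/56266647], P' = [131498401/56266647 -79264171/18755549 -58075151/56266647; -79264171/18755549 481391096/56266647 119242024/56266647; -58075151/56266647 119242024/56266647 100784532/18755549]

step 0: x̄ = F·x = [6, 5, 4]
step 0: P̄ = F·P·Fᵀ + Q = [28 4 0; 4 22 21; 0 21 29]
step 0: y = z − H·x̄ = [-14]
step 0: S = H·P̄·Hᵀ + R = [151]
step 0: K = P̄·Hᵀ·S⁻¹ = [60/151; 30/151; 21/151]
step 0: x' = x̄ + K·y = [66/151, 335/151, 310/151]
step 0: P' = (I − K·H)·P̄ = [628/151 -1196/151 -1260/151; -1196/151 2422/151 2541/151; -1260/151 2541/151 3938/151]
step 1: x̄ = F·x = [873/151, 492/151, 868/151]
step 1: P̄ = F·P·Fᵀ + Q = [38964/151 -515/151 4784/151; -515/151 2050/151 345/151; 4784/151 345/151 1441/151]
step 1: y = z − H·x̄ = [-2540/151]
step 1: S = H·P̄·Hᵀ + R = [155997/151]
step 1: K = P̄·Hᵀ·S⁻¹ = [77413/155997; 340/51999; 9913/155997]
step 1: x' = x̄ + K·y = [-400289/155997, 163708/51999, 729976/155997]
step 1: P' = (I − K·H)·P̄ = [566189/155997 -351655/51999 -139771/155997; -351655/51999 234550/17333 96485/51999; -139771/155997 96485/51999 837908/155997]
step 2: x̄ = F·x = [2273950/155997, -548306/155997, -24291/17333]
step 2: P̄ = F·P·Fᵀ + Q = [34234880/155997 7143107/155997 443749/17333; 7143107/155997 3131996/155997 143076/17333; 443749/17333 143076/17333 149768/17333]
step 2: y = z − H·x̄ = [-1385197/51999]
step 2: S = H·P̄·Hᵀ + R = [18755549/17333]
step 2: K = P̄·Hᵀ·S⁻¹ = [25204289/56266647; 5806070/56266647; 1030574/18755549]
step 2: x' = x̄ + K·y = [49592461/18755549, -352436216/56266647, -161213935/56266647]
step 2: P' = (I − K·H)·P̄ = [131498401/56266647 -79264171/18755549 -58075151/56266647; -79264171/18755549 481391096/56266647 119242024/56266647; -58075151/56266647 119242024/56266647 100784532/18755549]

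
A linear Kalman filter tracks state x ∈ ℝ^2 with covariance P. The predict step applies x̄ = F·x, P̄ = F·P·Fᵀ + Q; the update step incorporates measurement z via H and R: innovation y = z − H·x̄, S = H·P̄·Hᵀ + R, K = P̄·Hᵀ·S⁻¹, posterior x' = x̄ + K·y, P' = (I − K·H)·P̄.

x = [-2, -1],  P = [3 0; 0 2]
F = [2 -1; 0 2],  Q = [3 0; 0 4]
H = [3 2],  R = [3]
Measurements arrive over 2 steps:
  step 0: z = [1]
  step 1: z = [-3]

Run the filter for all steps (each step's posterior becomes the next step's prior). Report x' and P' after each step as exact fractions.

step 0: x̄ = F·x = [-3, -2]
step 0: P̄ = F·P·Fᵀ + Q = [17 -4; -4 12]
step 0: y = z − H·x̄ = [14]
step 0: S = H·P̄·Hᵀ + R = [156]
step 0: K = P̄·Hᵀ·S⁻¹ = [43/156; 1/13]
step 0: x' = x̄ + K·y = [67/78, -12/13]
step 0: P' = (I − K·H)·P̄ = [803/156 -95/13; -95/13 144/13]
step 1: x̄ = F·x = [103/39, -24/13]
step 1: P̄ = F·P·Fᵀ + Q = [2492/39 -668/13; -668/13 628/13]
step 1: y = z − H·x̄ = [-94/13]
step 1: S = H·P̄·Hᵀ + R = [2011/13]
step 1: K = P̄·Hᵀ·S⁻¹ = [1156/2011; -748/2011]
step 1: x' = x̄ + K·y = [-9143/6033, 1696/2011]
step 1: P' = (I − K·H)·P̄ = [77108/6033 -36820/2011; -36820/2011 54108/2011]

step 0: x' = [67/78, -12/13], P' = [803/156 -95/13; -95/13 144/13]
step 1: x' = [-9143/6033, 1696/2011], P' = [77108/6033 -36820/2011; -36820/2011 54108/2011]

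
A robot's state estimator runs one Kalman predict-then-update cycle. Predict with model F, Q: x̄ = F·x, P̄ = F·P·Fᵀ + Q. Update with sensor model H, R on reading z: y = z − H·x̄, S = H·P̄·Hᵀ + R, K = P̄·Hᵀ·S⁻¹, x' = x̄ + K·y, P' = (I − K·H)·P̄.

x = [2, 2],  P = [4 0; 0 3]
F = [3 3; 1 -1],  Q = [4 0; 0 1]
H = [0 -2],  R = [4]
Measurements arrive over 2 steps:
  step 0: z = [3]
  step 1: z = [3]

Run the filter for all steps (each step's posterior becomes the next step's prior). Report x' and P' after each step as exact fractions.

step 0: x̄ = F·x = [12, 0]
step 0: P̄ = F·P·Fᵀ + Q = [67 3; 3 8]
step 0: y = z − H·x̄ = [3]
step 0: S = H·P̄·Hᵀ + R = [36]
step 0: K = P̄·Hᵀ·S⁻¹ = [-1/6; -4/9]
step 0: x' = x̄ + K·y = [23/2, -4/3]
step 0: P' = (I − K·H)·P̄ = [66 1/3; 1/3 8/9]
step 1: x̄ = F·x = [61/2, 77/6]
step 1: P̄ = F·P·Fᵀ + Q = [612 586/3; 586/3 605/9]
step 1: y = z − H·x̄ = [86/3]
step 1: S = H·P̄·Hᵀ + R = [2456/9]
step 1: K = P̄·Hᵀ·S⁻¹ = [-879/614; -605/1228]
step 1: x' = x̄ + K·y = [-6471/614, -396/307]
step 1: P' = (I − K·H)·P̄ = [16186/307 879/307; 879/307 605/614]

step 0: x' = [23/2, -4/3], P' = [66 1/3; 1/3 8/9]
step 1: x' = [-6471/614, -396/307], P' = [16186/307 879/307; 879/307 605/614]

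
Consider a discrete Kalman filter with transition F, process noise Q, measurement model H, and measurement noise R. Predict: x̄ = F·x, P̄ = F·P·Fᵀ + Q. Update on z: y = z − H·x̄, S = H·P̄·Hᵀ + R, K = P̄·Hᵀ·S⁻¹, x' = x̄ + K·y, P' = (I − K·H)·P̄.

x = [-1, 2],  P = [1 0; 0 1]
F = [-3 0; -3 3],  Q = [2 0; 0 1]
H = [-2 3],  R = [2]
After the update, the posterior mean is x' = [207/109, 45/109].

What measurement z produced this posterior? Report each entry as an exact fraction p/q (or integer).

x̄ = F·x = [3, 9]
P̄ = F·P·Fᵀ + Q = [11 9; 9 19]
S = H·P̄·Hᵀ + R = [109]
K = P̄·Hᵀ·S⁻¹ = [5/109; 39/109]
x' − x̄ = [-120/109, -936/109] = K·y
y = (KᵀK)⁻¹·Kᵀ·(x' − x̄) = [-24]
z = y + H·x̄ = [-24] + [21] = [-3]

z = [-3]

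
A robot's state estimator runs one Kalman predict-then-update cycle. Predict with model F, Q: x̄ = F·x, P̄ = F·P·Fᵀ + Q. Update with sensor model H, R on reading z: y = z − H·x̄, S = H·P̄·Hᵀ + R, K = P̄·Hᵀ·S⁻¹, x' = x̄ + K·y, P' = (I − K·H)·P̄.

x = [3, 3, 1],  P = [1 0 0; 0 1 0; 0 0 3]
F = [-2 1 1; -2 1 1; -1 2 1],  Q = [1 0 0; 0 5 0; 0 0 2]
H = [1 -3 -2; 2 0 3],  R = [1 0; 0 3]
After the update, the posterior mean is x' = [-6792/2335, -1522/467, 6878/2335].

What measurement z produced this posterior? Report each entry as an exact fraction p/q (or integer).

z = [1, 3]

x̄ = F·x = [-2, -2, 4]
P̄ = F·P·Fᵀ + Q = [9 8 7; 8 13 7; 7 7 10]
S = H·P̄·Hᵀ + R = [175 -160; -160 213]
K = P̄·Hᵀ·S⁻¹ = [63/11675 437/2335; -733/2335 -29/467; -202/11675 452/2335]
x' − x̄ = [-2122/2335, -588/467, -2462/2335] = K·y
y = (KᵀK)⁻¹·Kᵀ·(x' − x̄) = [5, -5]
z = y + H·x̄ = [5, -5] + [-4, 8] = [1, 3]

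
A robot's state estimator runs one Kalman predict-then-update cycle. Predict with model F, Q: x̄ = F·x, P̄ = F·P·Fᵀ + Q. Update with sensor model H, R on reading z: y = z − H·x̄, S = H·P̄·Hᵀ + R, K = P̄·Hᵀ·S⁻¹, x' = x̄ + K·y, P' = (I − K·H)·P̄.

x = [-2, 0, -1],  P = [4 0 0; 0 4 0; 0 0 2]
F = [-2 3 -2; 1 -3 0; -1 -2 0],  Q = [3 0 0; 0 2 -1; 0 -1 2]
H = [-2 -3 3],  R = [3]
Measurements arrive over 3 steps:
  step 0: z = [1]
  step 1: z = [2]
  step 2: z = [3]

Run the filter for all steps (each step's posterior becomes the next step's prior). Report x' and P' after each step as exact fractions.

step 0: x' = [292/51, -287/153, 347/153], P' = [875/17 -1978/51 -242/51; -1978/51 6065/153 2128/153; -242/51 2128/153 1685/153]
step 1: x' = [-284297/12938, 78925/6469, -22865/12938], P' = [11168583/12938 -4523733/6469 -1598019/12938; -4523733/6469 3907034/6469 886820/6469; -1598019/12938 886820/6469 706153/12938]
step 2: x' = [5976933/62441, -8769733/124882, -39901/7346], P' = [785276493/62441 -630155583/62441 -6257121/3673; -630155583/62441 13312807169/1623466 140186191/95498; -6257121/3673 140186191/95498 31624057/95498]

step 0: x̄ = F·x = [6, -2, 2]
step 0: P̄ = F·P·Fᵀ + Q = [63 -44 -16; -44 42 19; -16 19 22]
step 0: y = z − H·x̄ = [1]
step 0: S = H·P̄·Hᵀ + R = [153]
step 0: K = P̄·Hᵀ·S⁻¹ = [-14/51; 19/153; 41/153]
step 0: x' = x̄ + K·y = [292/51, -287/153, 347/153]
step 0: P' = (I − K·H)·P̄ = [875/17 -1978/51 -242/51; -1978/51 6065/153 2128/153; -242/51 2128/153 1685/153]
step 1: x̄ = F·x = [-3307/153, 193/17, -302/153]
step 1: P̄ = F·P·Fᵀ + Q = [133148/153 -12169/17 -19514/153; -12169/17 10930/17 2492/17; -19514/153 2492/17 8705/153]
step 1: y = z − H·x̄ = [-191/153]
step 1: S = H·P̄·Hᵀ + R = [12938/153]
step 1: K = P̄·Hᵀ·S⁻¹ = [3725/12938; -4392/6469; -2141/12938]
step 1: x' = x̄ + K·y = [-284297/12938, 78925/6469, -22865/12938]
step 1: P' = (I − K·H)·P̄ = [11168583/12938 -4523733/6469 -1598019/12938; -4523733/6469 3907034/6469 886820/6469; -1598019/12938 886820/6469 706153/12938]
step 2: x̄ = F·x = [543937/6469, -757847/12938, -31403/12938]
step 2: P̄ = F·P·Fᵀ + Q = [96183065/6469 -80126547/6469 -14848093/6469; -80126547/6469 135805867/12938 26655421/12938; -14848093/6469 26655421/12938 6260867/12938]
step 2: y = z − H·x̄ = [17615/6469]
step 2: S = H·P̄·Hᵀ + R = [811733/6469]
step 2: K = P̄·Hᵀ·S⁻¹ = [266864/62441; -3472575/811733; -52685/47749]
step 2: x' = x̄ + K·y = [5976933/62441, -8769733/124882, -39901/7346]
step 2: P' = (I − K·H)·P̄ = [785276493/62441 -630155583/62441 -6257121/3673; -630155583/62441 13312807169/1623466 140186191/95498; -6257121/3673 140186191/95498 31624057/95498]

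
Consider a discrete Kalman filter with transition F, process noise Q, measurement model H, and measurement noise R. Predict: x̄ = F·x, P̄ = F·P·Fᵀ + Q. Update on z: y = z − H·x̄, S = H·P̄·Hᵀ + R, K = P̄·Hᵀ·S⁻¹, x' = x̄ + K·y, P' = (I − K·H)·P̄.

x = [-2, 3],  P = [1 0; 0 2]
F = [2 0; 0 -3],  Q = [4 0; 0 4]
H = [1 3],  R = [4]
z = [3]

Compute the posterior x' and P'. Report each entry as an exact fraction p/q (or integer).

x̄ = F·x = [-4, -9]
P̄ = F·P·Fᵀ + Q = [8 0; 0 22]
y = z − H·x̄ = [34]
S = H·P̄·Hᵀ + R = [210]
K = P̄·Hᵀ·S⁻¹ = [4/105; 11/35]
x' = x̄ + K·y = [-284/105, 59/35]
P' = (I − K·H)·P̄ = [808/105 -88/35; -88/35 44/35]

x' = [-284/105, 59/35]
P' = [808/105 -88/35; -88/35 44/35]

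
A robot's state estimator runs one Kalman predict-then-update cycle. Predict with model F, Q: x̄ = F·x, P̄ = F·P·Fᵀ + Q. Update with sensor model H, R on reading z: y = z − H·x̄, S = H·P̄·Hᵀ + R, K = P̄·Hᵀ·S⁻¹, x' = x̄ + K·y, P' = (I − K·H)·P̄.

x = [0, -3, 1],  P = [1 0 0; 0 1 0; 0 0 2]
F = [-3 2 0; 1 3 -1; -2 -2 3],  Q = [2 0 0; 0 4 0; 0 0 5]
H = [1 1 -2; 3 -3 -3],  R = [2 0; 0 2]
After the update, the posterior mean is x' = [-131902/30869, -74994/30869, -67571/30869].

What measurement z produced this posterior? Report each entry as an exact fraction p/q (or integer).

x̄ = F·x = [-6, -10, 9]
P̄ = F·P·Fᵀ + Q = [15 3 2; 3 16 -14; 2 -14 31]
S = H·P̄·Hᵀ + R = [211 123; 123 218]
K = P̄·Hᵀ·S⁻¹ = [-638/30869 4608/30869; 9877/30869 -5148/30869; -10597/30869 -393/30869]
x' − x̄ = [53312/30869, 233696/30869, -345392/30869] = K·y
y = (KᵀK)⁻¹·Kᵀ·(x' − x̄) = [32, 16]
z = y + H·x̄ = [32, 16] + [-34, -15] = [-2, 1]

z = [-2, 1]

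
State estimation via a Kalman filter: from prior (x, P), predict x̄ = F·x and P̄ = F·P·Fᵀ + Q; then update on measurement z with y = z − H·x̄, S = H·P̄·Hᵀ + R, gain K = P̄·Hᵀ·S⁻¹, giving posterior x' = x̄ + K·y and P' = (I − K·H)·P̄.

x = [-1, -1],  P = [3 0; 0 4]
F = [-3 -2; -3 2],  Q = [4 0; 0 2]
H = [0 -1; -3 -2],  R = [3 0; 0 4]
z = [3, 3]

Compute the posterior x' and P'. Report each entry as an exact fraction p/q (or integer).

x' = [19975/20343, -19847/6781]
P' = [32468/20343 -11920/6781; -11920/6781 18126/6781]

x̄ = F·x = [5, 1]
P̄ = F·P·Fᵀ + Q = [47 11; 11 45]
y = z − H·x̄ = [4, 20]
S = H·P̄·Hᵀ + R = [48 123; 123 739]
K = P̄·Hᵀ·S⁻¹ = [11920/20343 -2157/6781; -6042/6781 -123/6781]
x' = x̄ + K·y = [19975/20343, -19847/6781]
P' = (I − K·H)·P̄ = [32468/20343 -11920/6781; -11920/6781 18126/6781]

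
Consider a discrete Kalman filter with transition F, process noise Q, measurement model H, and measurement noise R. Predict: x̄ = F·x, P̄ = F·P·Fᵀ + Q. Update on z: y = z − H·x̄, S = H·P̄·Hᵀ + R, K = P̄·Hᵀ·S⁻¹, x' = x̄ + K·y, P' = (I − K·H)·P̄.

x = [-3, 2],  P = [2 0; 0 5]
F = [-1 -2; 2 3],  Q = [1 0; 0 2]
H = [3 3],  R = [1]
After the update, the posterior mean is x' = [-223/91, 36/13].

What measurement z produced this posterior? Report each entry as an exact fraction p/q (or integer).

z = [1]

x̄ = F·x = [-1, 0]
P̄ = F·P·Fᵀ + Q = [23 -34; -34 55]
S = H·P̄·Hᵀ + R = [91]
K = P̄·Hᵀ·S⁻¹ = [-33/91; 9/13]
x' − x̄ = [-132/91, 36/13] = K·y
y = (KᵀK)⁻¹·Kᵀ·(x' − x̄) = [4]
z = y + H·x̄ = [4] + [-3] = [1]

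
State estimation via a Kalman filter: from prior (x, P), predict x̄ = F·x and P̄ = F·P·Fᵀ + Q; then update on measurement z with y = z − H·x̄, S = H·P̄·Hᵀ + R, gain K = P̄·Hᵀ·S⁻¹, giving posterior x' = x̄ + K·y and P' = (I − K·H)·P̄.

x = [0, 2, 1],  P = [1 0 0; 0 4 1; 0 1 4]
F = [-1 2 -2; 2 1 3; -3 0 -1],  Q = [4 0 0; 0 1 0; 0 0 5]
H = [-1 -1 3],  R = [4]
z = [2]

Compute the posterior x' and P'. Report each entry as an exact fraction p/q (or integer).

x' = [350/139, 131/139, 245/139]
P' = [3959/139 -1382/139 867/139; -1382/139 2671/139 367/139; 867/139 367/139 454/139]

x̄ = F·x = [2, 5, -1]
P̄ = F·P·Fᵀ + Q = [29 -14 9; -14 51 -19; 9 -19 18]
y = z − H·x̄ = [12]
S = H·P̄·Hᵀ + R = [278]
K = P̄·Hᵀ·S⁻¹ = [6/139; -47/139; 32/139]
x' = x̄ + K·y = [350/139, 131/139, 245/139]
P' = (I − K·H)·P̄ = [3959/139 -1382/139 867/139; -1382/139 2671/139 367/139; 867/139 367/139 454/139]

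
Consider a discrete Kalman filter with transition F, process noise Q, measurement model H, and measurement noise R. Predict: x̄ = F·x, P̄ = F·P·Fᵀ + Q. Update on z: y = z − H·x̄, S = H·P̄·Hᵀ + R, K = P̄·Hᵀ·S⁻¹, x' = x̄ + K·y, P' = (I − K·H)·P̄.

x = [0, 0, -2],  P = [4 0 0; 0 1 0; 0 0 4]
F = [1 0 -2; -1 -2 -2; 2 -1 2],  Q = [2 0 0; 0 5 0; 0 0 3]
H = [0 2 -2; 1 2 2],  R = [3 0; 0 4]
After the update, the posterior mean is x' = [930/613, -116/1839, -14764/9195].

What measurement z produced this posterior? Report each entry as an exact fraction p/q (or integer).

z = [3, -2]

x̄ = F·x = [4, 4, -4]
P̄ = F·P·Fᵀ + Q = [22 12 -8; 12 29 -22; -8 -22 36]
S = H·P̄·Hᵀ + R = [439 12; 12 126]
K = P̄·Hᵀ·S⁻¹ = [52/613 141/613; 418/1839 1019/5517; -2476/9195 5086/27585]
x' − x̄ = [-1522/613, -7472/1839, 22016/9195] = K·y
y = (KᵀK)⁻¹·Kᵀ·(x' − x̄) = [-13, -6]
z = y + H·x̄ = [-13, -6] + [16, 4] = [3, -2]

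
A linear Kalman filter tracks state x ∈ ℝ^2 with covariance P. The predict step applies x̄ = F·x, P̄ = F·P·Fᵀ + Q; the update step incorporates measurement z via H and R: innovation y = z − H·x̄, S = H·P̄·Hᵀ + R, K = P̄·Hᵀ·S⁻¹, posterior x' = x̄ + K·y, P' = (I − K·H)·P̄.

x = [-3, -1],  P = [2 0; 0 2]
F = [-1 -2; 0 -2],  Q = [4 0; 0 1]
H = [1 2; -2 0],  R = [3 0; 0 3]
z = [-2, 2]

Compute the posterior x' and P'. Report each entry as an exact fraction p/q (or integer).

x' = [-175/283, -1084/1415]
P' = [174/283 -60/283; -60/283 1011/1415]

x̄ = F·x = [5, 2]
P̄ = F·P·Fᵀ + Q = [14 8; 8 9]
y = z − H·x̄ = [-11, 12]
S = H·P̄·Hᵀ + R = [85 -60; -60 59]
K = P̄·Hᵀ·S⁻¹ = [18/283 -116/283; 574/1415 40/283]
x' = x̄ + K·y = [-175/283, -1084/1415]
P' = (I − K·H)·P̄ = [174/283 -60/283; -60/283 1011/1415]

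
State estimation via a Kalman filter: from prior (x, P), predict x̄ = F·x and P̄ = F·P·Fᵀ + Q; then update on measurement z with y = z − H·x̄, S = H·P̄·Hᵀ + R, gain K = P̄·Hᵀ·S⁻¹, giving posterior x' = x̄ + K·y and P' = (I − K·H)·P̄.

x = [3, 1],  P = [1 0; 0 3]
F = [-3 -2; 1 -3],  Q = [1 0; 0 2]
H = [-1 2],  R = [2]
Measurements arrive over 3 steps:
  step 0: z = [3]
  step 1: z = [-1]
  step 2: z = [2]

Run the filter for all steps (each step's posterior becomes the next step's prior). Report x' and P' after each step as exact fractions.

step 0: x̄ = F·x = [-11, 0]
step 0: P̄ = F·P·Fᵀ + Q = [22 15; 15 30]
step 0: y = z − H·x̄ = [-8]
step 0: S = H·P̄·Hᵀ + R = [84]
step 0: K = P̄·Hᵀ·S⁻¹ = [2/21; 15/28]
step 0: x' = x̄ + K·y = [-247/21, -30/7]
step 0: P' = (I − K·H)·P̄ = [446/21 75/7; 75/7 165/28]
step 1: x̄ = F·x = [307/7, 23/21]
step 1: P̄ = F·P·Fᵀ + Q = [2410/7 653/14; 653/14 1007/84]
step 1: y = z − H·x̄ = [122/3]
step 1: S = H·P̄·Hᵀ + R = [623/3]
step 1: K = P̄·Hᵀ·S⁻¹ = [-753/623; -68/623]
step 1: x' = x̄ + K·y = [-3299/623, -2083/623]
step 1: P' = (I − K·H)·P̄ = [3641/89 23981/1246; 23981/1246 3387/356]
step 2: x̄ = F·x = [2009/89, 2950/623]
step 2: P̄ = F·P·Fᵀ + Q = [397601/623 6148/89; 6148/89 32541/2492]
step 2: y = z − H·x̄ = [9409/623]
step 2: S = H·P̄·Hᵀ + R = [259244/623]
step 2: K = P̄·Hᵀ·S⁻¹ = [-311529/259244; -53531/518488]
step 2: x' = x̄ + K·y = [8028899/1814708, 11526589/3629416]
step 2: P' = (I − K·H)·P̄ = [67700627/1814708 63339221/3629416; 63339221/3629416 62589787/7258832]

step 0: x' = [-247/21, -30/7], P' = [446/21 75/7; 75/7 165/28]
step 1: x' = [-3299/623, -2083/623], P' = [3641/89 23981/1246; 23981/1246 3387/356]
step 2: x' = [8028899/1814708, 11526589/3629416], P' = [67700627/1814708 63339221/3629416; 63339221/3629416 62589787/7258832]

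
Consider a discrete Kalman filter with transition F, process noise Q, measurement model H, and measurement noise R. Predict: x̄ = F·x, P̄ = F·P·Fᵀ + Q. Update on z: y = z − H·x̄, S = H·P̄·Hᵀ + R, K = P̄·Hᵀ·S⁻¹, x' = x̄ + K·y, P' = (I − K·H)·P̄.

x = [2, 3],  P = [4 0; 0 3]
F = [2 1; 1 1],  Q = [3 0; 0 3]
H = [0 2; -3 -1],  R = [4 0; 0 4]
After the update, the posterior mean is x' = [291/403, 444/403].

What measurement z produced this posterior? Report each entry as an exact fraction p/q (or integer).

x̄ = F·x = [7, 5]
P̄ = F·P·Fᵀ + Q = [22 11; 11 10]
S = H·P̄·Hᵀ + R = [44 -86; -86 278]
K = P̄·Hᵀ·S⁻¹ = [-253/2418 -374/1209; 931/2418 -43/1209]
x' − x̄ = [-2530/403, -1571/403] = K·y
y = (KᵀK)⁻¹·Kᵀ·(x' − x̄) = [-8, 23]
z = y + H·x̄ = [-8, 23] + [10, -26] = [2, -3]

z = [2, -3]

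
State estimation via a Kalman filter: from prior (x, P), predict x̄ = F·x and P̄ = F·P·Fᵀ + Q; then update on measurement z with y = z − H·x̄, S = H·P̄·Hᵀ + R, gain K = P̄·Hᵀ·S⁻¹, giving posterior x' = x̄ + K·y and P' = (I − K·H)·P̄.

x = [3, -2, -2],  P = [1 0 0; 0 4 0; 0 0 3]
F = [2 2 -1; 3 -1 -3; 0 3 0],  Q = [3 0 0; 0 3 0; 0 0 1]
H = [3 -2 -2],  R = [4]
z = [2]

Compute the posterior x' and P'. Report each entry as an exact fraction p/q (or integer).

x̄ = F·x = [4, 17, -6]
P̄ = F·P·Fᵀ + Q = [26 7 24; 7 43 -12; 24 -12 37]
y = z − H·x̄ = [12]
S = H·P̄·Hᵀ + R = [90]
K = P̄·Hᵀ·S⁻¹ = [8/45; -41/90; 11/45]
x' = x̄ + K·y = [92/15, 173/15, -46/15]
P' = (I − K·H)·P̄ = [1042/45 643/45 904/45; 643/45 2189/90 -89/45; 904/45 -89/45 1423/45]

x' = [92/15, 173/15, -46/15]
P' = [1042/45 643/45 904/45; 643/45 2189/90 -89/45; 904/45 -89/45 1423/45]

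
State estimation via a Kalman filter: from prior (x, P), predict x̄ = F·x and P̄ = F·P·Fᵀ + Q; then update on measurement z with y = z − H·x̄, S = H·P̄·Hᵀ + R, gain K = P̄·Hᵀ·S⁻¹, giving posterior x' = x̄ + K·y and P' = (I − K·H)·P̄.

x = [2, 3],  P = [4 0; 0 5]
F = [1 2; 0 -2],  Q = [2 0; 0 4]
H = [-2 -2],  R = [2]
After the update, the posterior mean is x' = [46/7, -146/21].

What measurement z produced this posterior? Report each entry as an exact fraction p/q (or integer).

z = [1]

x̄ = F·x = [8, -6]
P̄ = F·P·Fᵀ + Q = [26 -20; -20 24]
S = H·P̄·Hᵀ + R = [42]
K = P̄·Hᵀ·S⁻¹ = [-2/7; -4/21]
x' − x̄ = [-10/7, -20/21] = K·y
y = (KᵀK)⁻¹·Kᵀ·(x' − x̄) = [5]
z = y + H·x̄ = [5] + [-4] = [1]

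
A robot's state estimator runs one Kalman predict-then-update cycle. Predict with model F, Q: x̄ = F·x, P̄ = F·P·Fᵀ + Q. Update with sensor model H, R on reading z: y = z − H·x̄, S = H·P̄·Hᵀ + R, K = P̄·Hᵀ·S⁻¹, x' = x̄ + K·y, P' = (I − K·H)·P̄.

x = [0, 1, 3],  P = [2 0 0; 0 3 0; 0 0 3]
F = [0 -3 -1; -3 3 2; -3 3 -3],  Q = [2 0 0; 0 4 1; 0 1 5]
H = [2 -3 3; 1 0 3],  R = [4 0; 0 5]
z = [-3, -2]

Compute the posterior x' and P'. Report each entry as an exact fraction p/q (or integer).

x' = [-16043/57217, 17862/57217, -32637/57217]
P' = [2314769/228868 330255/114434 -207747/57217; 330255/114434 204509/114434 -57385/114434; -207747/57217 -57385/114434 211243/114434]

x̄ = F·x = [-6, 9, -6]
P̄ = F·P·Fᵀ + Q = [32 -33 -18; -33 61 28; -18 28 77]
y = z − H·x̄ = [54, 22]
S = H·P̄·Hᵀ + R = [1050 442; 442 622]
K = P̄·Hᵀ·S⁻¹ = [38761/228868 -35639/228868; -31293/114434 15810/57217; -3138/57217 43647/114434]
x' = x̄ + K·y = [-16043/57217, 17862/57217, -32637/57217]
P' = (I − K·H)·P̄ = [2314769/228868 330255/114434 -207747/57217; 330255/114434 204509/114434 -57385/114434; -207747/57217 -57385/114434 211243/114434]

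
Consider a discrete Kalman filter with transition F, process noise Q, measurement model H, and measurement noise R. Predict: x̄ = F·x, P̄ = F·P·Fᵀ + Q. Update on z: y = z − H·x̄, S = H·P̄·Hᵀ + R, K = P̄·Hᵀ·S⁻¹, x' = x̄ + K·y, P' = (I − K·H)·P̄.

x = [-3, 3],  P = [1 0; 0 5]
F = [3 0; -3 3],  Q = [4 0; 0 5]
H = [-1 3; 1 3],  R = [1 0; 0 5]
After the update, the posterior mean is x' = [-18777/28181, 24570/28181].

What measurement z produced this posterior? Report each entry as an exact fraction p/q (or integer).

z = [3, 3]

x̄ = F·x = [-9, 18]
P̄ = F·P·Fᵀ + Q = [13 -9; -9 59]
S = H·P̄·Hᵀ + R = [599 518; 518 495]
K = P̄·Hᵀ·S⁻¹ = [-12548/28181 12334/28181; 5046/28181 4284/28181]
x' − x̄ = [234852/28181, -482688/28181] = K·y
y = (KᵀK)⁻¹·Kᵀ·(x' − x̄) = [-60, -42]
z = y + H·x̄ = [-60, -42] + [63, 45] = [3, 3]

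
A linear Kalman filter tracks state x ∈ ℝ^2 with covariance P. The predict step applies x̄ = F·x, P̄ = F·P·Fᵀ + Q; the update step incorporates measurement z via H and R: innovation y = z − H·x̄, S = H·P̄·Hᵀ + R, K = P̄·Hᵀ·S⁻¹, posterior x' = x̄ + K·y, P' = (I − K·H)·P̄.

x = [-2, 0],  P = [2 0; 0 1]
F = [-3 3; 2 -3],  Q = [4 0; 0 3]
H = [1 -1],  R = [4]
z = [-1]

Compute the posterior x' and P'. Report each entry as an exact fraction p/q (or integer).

x' = [10/97, 63/97]
P' = [303/97 95/97; 95/97 259/97]

x̄ = F·x = [6, -4]
P̄ = F·P·Fᵀ + Q = [31 -21; -21 20]
y = z − H·x̄ = [-11]
S = H·P̄·Hᵀ + R = [97]
K = P̄·Hᵀ·S⁻¹ = [52/97; -41/97]
x' = x̄ + K·y = [10/97, 63/97]
P' = (I − K·H)·P̄ = [303/97 95/97; 95/97 259/97]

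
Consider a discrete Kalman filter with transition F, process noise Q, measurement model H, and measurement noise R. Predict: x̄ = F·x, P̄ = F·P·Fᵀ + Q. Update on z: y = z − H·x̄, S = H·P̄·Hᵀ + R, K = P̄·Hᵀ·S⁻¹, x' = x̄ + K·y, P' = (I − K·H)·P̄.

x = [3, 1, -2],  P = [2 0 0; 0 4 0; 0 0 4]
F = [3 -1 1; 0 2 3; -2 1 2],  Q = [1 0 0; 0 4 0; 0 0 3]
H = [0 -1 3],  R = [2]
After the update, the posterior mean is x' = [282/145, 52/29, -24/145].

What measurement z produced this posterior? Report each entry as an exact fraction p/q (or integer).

z = [-2]

x̄ = F·x = [6, -4, -9]
P̄ = F·P·Fᵀ + Q = [27 4 -8; 4 56 32; -8 32 31]
S = H·P̄·Hᵀ + R = [145]
K = P̄·Hᵀ·S⁻¹ = [-28/145; 8/29; 61/145]
x' − x̄ = [-588/145, 168/29, 1281/145] = K·y
y = (KᵀK)⁻¹·Kᵀ·(x' − x̄) = [21]
z = y + H·x̄ = [21] + [-23] = [-2]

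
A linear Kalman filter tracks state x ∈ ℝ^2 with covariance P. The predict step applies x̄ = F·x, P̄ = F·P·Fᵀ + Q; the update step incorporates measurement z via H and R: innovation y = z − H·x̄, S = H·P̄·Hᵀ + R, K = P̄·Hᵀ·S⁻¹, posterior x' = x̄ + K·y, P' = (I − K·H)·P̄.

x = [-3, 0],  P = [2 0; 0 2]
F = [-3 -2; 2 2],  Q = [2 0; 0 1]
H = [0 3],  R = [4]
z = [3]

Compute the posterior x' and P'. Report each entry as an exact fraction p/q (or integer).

x̄ = F·x = [9, -6]
P̄ = F·P·Fᵀ + Q = [28 -20; -20 17]
y = z − H·x̄ = [21]
S = H·P̄·Hᵀ + R = [157]
K = P̄·Hᵀ·S⁻¹ = [-60/157; 51/157]
x' = x̄ + K·y = [153/157, 129/157]
P' = (I − K·H)·P̄ = [796/157 -80/157; -80/157 68/157]

x' = [153/157, 129/157]
P' = [796/157 -80/157; -80/157 68/157]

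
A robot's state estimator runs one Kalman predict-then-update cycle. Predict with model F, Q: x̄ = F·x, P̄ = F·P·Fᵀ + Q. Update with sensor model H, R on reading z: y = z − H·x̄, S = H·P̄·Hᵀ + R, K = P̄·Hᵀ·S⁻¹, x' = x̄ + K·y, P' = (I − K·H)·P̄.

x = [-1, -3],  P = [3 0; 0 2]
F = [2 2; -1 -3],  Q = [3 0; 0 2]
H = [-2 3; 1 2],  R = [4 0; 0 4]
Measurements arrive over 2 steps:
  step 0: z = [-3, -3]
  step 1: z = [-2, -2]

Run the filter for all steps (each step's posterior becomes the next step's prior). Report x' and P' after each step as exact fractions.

step 0: x̄ = F·x = [-8, 10]
step 0: P̄ = F·P·Fᵀ + Q = [23 -18; -18 23]
step 0: y = z − H·x̄ = [-49, -15]
step 0: S = H·P̄·Hᵀ + R = [519 110; 110 47]
step 0: K = P̄·Hᵀ·S⁻¹ = [-3270/12293 4253/12293; 1855/12293 2982/12293]
step 0: x' = x̄ + K·y = [-1909/12293, -12695/12293]
step 0: P' = (I − K·H)·P̄ = [11028/12293 2992/12293; 2992/12293 4468/12293]
step 1: x̄ = F·x = [-29208/12293, 39994/12293]
step 1: P̄ = F·P·Fᵀ + Q = [122799/12293 -72800/12293; -72800/12293 93778/12293]
step 1: y = z − H·x̄ = [-202984/12293, -75366/12293]
step 1: S = H·P̄·Hᵀ + R = [2257970/12293 389870/12293; 389870/12293 255883/12293]
step 1: K = P̄·Hᵀ·S⁻¹ = [-4467574/17317885 80981/266429; 2623657/17317885 57986/266429]
step 1: x' = x̄ + K·y = [351122/17317885, -10087866/17317885]
step 1: P' = (I − K·H)·P̄ = [14129396/17317885 3462832/17317885; 3462832/17317885 5806764/17317885]

step 0: x' = [-1909/12293, -12695/12293], P' = [11028/12293 2992/12293; 2992/12293 4468/12293]
step 1: x' = [351122/17317885, -10087866/17317885], P' = [14129396/17317885 3462832/17317885; 3462832/17317885 5806764/17317885]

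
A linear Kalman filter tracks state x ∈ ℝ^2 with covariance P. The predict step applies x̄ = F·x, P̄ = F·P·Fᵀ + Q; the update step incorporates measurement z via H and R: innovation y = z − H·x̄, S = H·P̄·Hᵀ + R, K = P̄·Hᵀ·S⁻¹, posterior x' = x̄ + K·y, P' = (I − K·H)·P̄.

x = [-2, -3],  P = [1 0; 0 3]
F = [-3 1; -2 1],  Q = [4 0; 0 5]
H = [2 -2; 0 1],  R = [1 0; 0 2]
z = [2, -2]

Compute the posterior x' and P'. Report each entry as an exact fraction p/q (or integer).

x̄ = F·x = [3, 1]
P̄ = F·P·Fᵀ + Q = [16 9; 9 12]
y = z − H·x̄ = [-2, -3]
S = H·P̄·Hᵀ + R = [41 -6; -6 14]
K = P̄·Hᵀ·S⁻¹ = [125/269 453/538; -6/269 228/269]
x' = x̄ + K·y = [-245/538, -403/269]
P' = (I − K·H)·P̄ = [1031/538 453/269; 453/269 456/269]

x' = [-245/538, -403/269]
P' = [1031/538 453/269; 453/269 456/269]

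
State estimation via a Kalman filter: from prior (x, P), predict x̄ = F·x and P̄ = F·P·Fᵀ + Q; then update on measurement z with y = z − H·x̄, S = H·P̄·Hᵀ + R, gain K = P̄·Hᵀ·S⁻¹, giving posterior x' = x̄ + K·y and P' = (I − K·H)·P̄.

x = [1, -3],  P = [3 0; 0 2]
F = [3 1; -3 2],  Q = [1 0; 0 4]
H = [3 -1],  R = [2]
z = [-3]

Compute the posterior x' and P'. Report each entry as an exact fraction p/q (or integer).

x' = [-1356/449, -2745/449]
P' = [701/449 1877/449; 1877/449 5847/449]

x̄ = F·x = [0, -9]
P̄ = F·P·Fᵀ + Q = [30 -23; -23 39]
y = z − H·x̄ = [-12]
S = H·P̄·Hᵀ + R = [449]
K = P̄·Hᵀ·S⁻¹ = [113/449; -108/449]
x' = x̄ + K·y = [-1356/449, -2745/449]
P' = (I − K·H)·P̄ = [701/449 1877/449; 1877/449 5847/449]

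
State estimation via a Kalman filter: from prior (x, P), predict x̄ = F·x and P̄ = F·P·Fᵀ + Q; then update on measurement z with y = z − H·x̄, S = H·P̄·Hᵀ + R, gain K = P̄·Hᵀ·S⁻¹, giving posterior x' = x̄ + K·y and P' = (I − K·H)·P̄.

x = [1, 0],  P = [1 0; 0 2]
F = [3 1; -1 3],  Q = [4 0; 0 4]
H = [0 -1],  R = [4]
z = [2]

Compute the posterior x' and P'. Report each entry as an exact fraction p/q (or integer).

x' = [26/9, -50/27]
P' = [44/3 4/9; 4/9 92/27]

x̄ = F·x = [3, -1]
P̄ = F·P·Fᵀ + Q = [15 3; 3 23]
y = z − H·x̄ = [1]
S = H·P̄·Hᵀ + R = [27]
K = P̄·Hᵀ·S⁻¹ = [-1/9; -23/27]
x' = x̄ + K·y = [26/9, -50/27]
P' = (I − K·H)·P̄ = [44/3 4/9; 4/9 92/27]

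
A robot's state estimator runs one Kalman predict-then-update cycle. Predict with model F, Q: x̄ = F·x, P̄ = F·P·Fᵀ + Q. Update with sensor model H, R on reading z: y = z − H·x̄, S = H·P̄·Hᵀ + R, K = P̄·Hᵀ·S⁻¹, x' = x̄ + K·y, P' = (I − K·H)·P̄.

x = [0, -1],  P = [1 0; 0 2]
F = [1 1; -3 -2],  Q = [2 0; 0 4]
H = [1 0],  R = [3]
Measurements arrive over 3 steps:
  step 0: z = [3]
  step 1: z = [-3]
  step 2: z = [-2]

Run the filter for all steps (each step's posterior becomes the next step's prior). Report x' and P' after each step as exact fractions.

step 0: x' = [3/2, -3/2], P' = [15/8 -21/8; -21/8 119/8]
step 1: x' = [-27/11, 28/11], P' = [27/11 -89/22; -89/22 2491/132]
step 2: x' = [-3986/2407, 12337/2407], P' = [6033/2407 -9852/2407; -9852/2407 45942/2407]

step 0: x̄ = F·x = [-1, 2]
step 0: P̄ = F·P·Fᵀ + Q = [5 -7; -7 21]
step 0: y = z − H·x̄ = [4]
step 0: S = H·P̄·Hᵀ + R = [8]
step 0: K = P̄·Hᵀ·S⁻¹ = [5/8; -7/8]
step 0: x' = x̄ + K·y = [3/2, -3/2]
step 0: P' = (I − K·H)·P̄ = [15/8 -21/8; -21/8 119/8]
step 1: x̄ = F·x = [0, -3/2]
step 1: P̄ = F·P·Fᵀ + Q = [27/2 -89/4; -89/4 391/8]
step 1: y = z − H·x̄ = [-3]
step 1: S = H·P̄·Hᵀ + R = [33/2]
step 1: K = P̄·Hᵀ·S⁻¹ = [9/11; -89/66]
step 1: x' = x̄ + K·y = [-27/11, 28/11]
step 1: P' = (I − K·H)·P̄ = [27/11 -89/22; -89/22 2491/132]
step 2: x̄ = F·x = [1/11, 25/11]
step 2: P̄ = F·P·Fᵀ + Q = [2011/132 -821/33; -821/33 1750/33]
step 2: y = z − H·x̄ = [-23/11]
step 2: S = H·P̄·Hᵀ + R = [2407/132]
step 2: K = P̄·Hᵀ·S⁻¹ = [2011/2407; -3284/2407]
step 2: x' = x̄ + K·y = [-3986/2407, 12337/2407]
step 2: P' = (I − K·H)·P̄ = [6033/2407 -9852/2407; -9852/2407 45942/2407]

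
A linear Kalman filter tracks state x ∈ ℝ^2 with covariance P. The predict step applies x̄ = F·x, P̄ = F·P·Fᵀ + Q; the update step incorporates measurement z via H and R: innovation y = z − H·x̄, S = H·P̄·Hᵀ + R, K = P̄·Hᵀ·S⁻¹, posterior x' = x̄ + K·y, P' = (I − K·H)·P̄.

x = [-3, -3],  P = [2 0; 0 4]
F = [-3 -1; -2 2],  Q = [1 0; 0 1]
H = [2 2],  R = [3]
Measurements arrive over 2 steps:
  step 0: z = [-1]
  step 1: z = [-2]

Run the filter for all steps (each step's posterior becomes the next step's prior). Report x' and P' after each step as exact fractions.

step 0: x' = [1374/227, -1450/227], P' = [2305/227 -2224/227; -2224/227 2311/227]
step 1: x' = [100612/331201, -35084/25477], P' = [643909/331201 -43060/25477; -43060/25477 55657/25477]

step 0: x̄ = F·x = [12, 0]
step 0: P̄ = F·P·Fᵀ + Q = [23 4; 4 25]
step 0: y = z − H·x̄ = [-25]
step 0: S = H·P̄·Hᵀ + R = [227]
step 0: K = P̄·Hᵀ·S⁻¹ = [54/227; 58/227]
step 0: x' = x̄ + K·y = [1374/227, -1450/227]
step 0: P' = (I − K·H)·P̄ = [2305/227 -2224/227; -2224/227 2311/227]
step 1: x̄ = F·x = [-2672/227, -5648/227]
step 1: P̄ = F·P·Fᵀ + Q = [9939/227 18104/227; 18104/227 36483/227]
step 1: y = z − H·x̄ = [16186/227]
step 1: S = H·P̄·Hᵀ + R = [331201/227]
step 1: K = P̄·Hᵀ·S⁻¹ = [56086/331201; 8398/25477]
step 1: x' = x̄ + K·y = [100612/331201, -35084/25477]
step 1: P' = (I − K·H)·P̄ = [643909/331201 -43060/25477; -43060/25477 55657/25477]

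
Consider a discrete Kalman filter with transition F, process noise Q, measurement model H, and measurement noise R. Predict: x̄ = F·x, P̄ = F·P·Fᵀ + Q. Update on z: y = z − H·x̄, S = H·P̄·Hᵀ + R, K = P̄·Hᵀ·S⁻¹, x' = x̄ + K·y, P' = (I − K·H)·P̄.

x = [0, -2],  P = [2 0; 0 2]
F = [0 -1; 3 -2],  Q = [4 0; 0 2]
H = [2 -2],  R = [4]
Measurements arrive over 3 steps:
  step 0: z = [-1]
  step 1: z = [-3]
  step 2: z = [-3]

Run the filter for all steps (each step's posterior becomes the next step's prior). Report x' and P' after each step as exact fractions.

step 0: x' = [19/9, 8/3], P' = [158/27 52/9; 52/9 20/3]
step 1: x' = [-158/95, -9/95], P' = [368/95 324/95; 324/95 372/95]
step 2: x' = [-6039/2405, -3039/2405], P' = [8928/2405 7948/2405; 7948/2405 9278/2405]

step 0: x̄ = F·x = [2, 4]
step 0: P̄ = F·P·Fᵀ + Q = [6 4; 4 28]
step 0: y = z − H·x̄ = [3]
step 0: S = H·P̄·Hᵀ + R = [108]
step 0: K = P̄·Hᵀ·S⁻¹ = [1/27; -4/9]
step 0: x' = x̄ + K·y = [19/9, 8/3]
step 0: P' = (I − K·H)·P̄ = [158/27 52/9; 52/9 20/3]
step 1: x̄ = F·x = [-8/3, 1]
step 1: P̄ = F·P·Fᵀ + Q = [32/3 -4; -4 12]
step 1: y = z − H·x̄ = [13/3]
step 1: S = H·P̄·Hᵀ + R = [380/3]
step 1: K = P̄·Hᵀ·S⁻¹ = [22/95; -24/95]
step 1: x' = x̄ + K·y = [-158/95, -9/95]
step 1: P' = (I − K·H)·P̄ = [368/95 324/95; 324/95 372/95]
step 2: x̄ = F·x = [9/95, -24/5]
step 2: P̄ = F·P·Fᵀ + Q = [752/95 -12/5; -12/5 58/5]
step 2: y = z − H·x̄ = [-243/19]
step 2: S = H·P̄·Hᵀ + R = [1924/19]
step 2: K = P̄·Hᵀ·S⁻¹ = [98/481; -133/481]
step 2: x' = x̄ + K·y = [-6039/2405, -3039/2405]
step 2: P' = (I − K·H)·P̄ = [8928/2405 7948/2405; 7948/2405 9278/2405]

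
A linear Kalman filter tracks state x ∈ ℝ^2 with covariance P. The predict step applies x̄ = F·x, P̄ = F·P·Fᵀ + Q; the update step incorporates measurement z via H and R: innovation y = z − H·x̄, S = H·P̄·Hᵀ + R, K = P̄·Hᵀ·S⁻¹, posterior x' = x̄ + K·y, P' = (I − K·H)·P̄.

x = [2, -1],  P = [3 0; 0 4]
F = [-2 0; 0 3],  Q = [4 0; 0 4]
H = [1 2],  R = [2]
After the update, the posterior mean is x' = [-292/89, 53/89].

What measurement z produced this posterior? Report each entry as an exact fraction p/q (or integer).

x̄ = F·x = [-4, -3]
P̄ = F·P·Fᵀ + Q = [16 0; 0 40]
S = H·P̄·Hᵀ + R = [178]
K = P̄·Hᵀ·S⁻¹ = [8/89; 40/89]
x' − x̄ = [64/89, 320/89] = K·y
y = (KᵀK)⁻¹·Kᵀ·(x' − x̄) = [8]
z = y + H·x̄ = [8] + [-10] = [-2]

z = [-2]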